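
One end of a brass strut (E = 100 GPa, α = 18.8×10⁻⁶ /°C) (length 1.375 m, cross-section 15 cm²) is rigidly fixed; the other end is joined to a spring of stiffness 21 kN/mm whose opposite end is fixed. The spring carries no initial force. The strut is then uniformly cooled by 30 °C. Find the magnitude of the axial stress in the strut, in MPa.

The unrestrained thermal change is αΔT L = 18.8×10⁻⁶ × 30 × 1375 = 0.7755 mm.
Let P be the tensile force in the spring. The strut extends elastically by PL/(AE) and the spring stretches by P/k; together these equal δ_free.
P [ L/(AE) + 1/k ] = δ_free → P [ 1375/(1500×100×10³) + 1/(21×10³) ] = 0.7755.
P = 0.7755 / 5.679×10⁻⁵ = 13660 N.
σ = P/A = 13660/1500 = 9.104 MPa.

σ ≈ 9.1 MPa (tensile)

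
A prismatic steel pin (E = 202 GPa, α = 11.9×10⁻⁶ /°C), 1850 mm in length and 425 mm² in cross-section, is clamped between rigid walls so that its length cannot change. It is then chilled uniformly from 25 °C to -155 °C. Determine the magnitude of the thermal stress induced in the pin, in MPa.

σ ≈ 433 MPa (tensile)

Because both ends are immovable the net strain is zero, and the suppressed thermal strain is αΔT = 11.9×10⁻⁶ × 180 = 2142×10⁻⁶.
σ = EαΔT = 202×10³ × 11.9×10⁻⁶ × 180 = 432.7 MPa (tensile; the pin is trying to contract).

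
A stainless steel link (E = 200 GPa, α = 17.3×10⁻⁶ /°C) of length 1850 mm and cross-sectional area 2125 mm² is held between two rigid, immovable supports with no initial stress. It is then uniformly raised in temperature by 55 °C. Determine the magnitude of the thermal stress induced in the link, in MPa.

σ ≈ 190 MPa (compressive)

Because both ends are immovable the net strain is zero, and the suppressed thermal strain is αΔT = 17.3×10⁻⁶ × 55 = 951.5×10⁻⁶.
σ = EαΔT = 200×10³ × 17.3×10⁻⁶ × 55 = 190.3 MPa (compressive; the link is trying to expand).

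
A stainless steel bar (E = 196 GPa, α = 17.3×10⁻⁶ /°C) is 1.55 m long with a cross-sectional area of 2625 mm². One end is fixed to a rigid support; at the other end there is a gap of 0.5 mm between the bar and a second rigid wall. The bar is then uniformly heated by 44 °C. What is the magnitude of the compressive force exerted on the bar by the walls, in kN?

Free thermal elongation = αΔT L = 17.3×10⁻⁶ × 44 × 1550 = 1.18 mm.
The gap closes (δ_free > 0.5 mm) and the wall then resists a further 1.18 − 0.5 = 0.6799 mm of expansion.
Compatibility: PL/(AE) = 0.6799 mm, so σ = P/A = E × (0.6799/1550) = 85.97 MPa.
P = σA = 85.97 × 2625 = 225.7 kN.

P ≈ 226 kN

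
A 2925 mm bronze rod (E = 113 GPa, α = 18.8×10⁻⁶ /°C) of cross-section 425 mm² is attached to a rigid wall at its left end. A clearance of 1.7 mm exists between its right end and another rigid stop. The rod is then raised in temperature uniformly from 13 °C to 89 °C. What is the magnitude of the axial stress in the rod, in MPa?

Free thermal elongation = αΔT L = 18.8×10⁻⁶ × 76 × 2925 = 4.179 mm.
This exceeds the 1.7 mm gap, so the wall pushes back. The portion of expansion that must be recovered elastically is δ_free − gap = 4.179 − 1.7 = 2.479 mm.
So σ = E(δ_free − g)/L = 113×10³ × 2.479/2925 = 95.78 MPa.

σ ≈ 95.8 MPa (compressive)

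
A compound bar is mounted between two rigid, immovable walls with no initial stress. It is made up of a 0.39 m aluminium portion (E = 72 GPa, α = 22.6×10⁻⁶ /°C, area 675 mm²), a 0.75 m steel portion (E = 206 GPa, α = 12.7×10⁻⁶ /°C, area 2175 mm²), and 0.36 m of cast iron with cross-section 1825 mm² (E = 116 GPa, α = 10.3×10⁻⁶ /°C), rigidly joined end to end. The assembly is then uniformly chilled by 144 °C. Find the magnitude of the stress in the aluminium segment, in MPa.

σ ≈ 413 MPa (tensile)

Free thermal contraction of the whole bar: Σ αᵢΔT Lᵢ = 22.6×10⁻⁶×144×390 + 12.7×10⁻⁶×144×750 + 10.3×10⁻⁶×144×360 = 3.175 mm.
The walls prevent any net length change, so an axial force P (same in every segment) develops. Compatibility: P · Σ Lᵢ/(AᵢEᵢ) = δ_free.
The series flexibility is Σ Lᵢ/(AᵢEᵢ) = 390/(675×72×10³) + 750/(2175×206×10³) + 360/(1825×116×10³) = 1.14×10⁻⁵ mm/N.
So P = 3.175 / 1.14×10⁻⁵ = 278.5 kN, tensile.
σ_{aluminium} = P / A = 278500 / 675 = 412.6 MPa.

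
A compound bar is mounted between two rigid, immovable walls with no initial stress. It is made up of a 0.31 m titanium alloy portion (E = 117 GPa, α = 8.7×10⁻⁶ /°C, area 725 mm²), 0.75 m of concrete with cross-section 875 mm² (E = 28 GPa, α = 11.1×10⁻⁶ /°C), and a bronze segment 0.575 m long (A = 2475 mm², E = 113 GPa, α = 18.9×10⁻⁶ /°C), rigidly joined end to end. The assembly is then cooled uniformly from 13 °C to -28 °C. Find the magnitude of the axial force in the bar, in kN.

P ≈ 24.7 kN (tensile)

Free thermal contraction of the whole bar: Σ αᵢΔT Lᵢ = 8.7×10⁻⁶×41×310 + 11.1×10⁻⁶×41×750 + 18.9×10⁻⁶×41×575 = 0.8975 mm.
The walls prevent any net length change, so an axial force P (same in every segment) develops. Compatibility: P · Σ Lᵢ/(AᵢEᵢ) = δ_free.
The series flexibility is Σ Lᵢ/(AᵢEᵢ) = 310/(725×117×10³) + 750/(875×28×10³) + 575/(2475×113×10³) = 3.632×10⁻⁵ mm/N.
So P = 0.8975 / 3.632×10⁻⁵ = 24.71 kN, tensile.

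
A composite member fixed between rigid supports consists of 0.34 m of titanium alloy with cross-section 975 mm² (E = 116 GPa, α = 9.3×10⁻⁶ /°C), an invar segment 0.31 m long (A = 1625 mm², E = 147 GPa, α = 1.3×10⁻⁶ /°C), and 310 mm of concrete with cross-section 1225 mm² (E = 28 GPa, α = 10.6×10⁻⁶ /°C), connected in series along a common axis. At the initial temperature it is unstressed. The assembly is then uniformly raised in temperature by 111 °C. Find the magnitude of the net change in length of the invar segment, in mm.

Free thermal expansion of the whole bar: Σ αᵢΔT Lᵢ = 9.3×10⁻⁶×111×340 + 1.3×10⁻⁶×111×310 + 10.6×10⁻⁶×111×310 = 0.7605 mm.
The rigid supports impose zero overall length change; the single axial force P common to all segments must satisfy P Σ Lᵢ/(AᵢEᵢ) = δ_free.
Σ Lᵢ/(AᵢEᵢ) = 340/(975×116×10³) + 310/(1625×147×10³) + 310/(1225×28×10³) = 1.334×10⁻⁵ mm/N.
P = 0.7605 / 1.334×10⁻⁵ = 57000 N = 57 kN, compressive.
For the invar segment, free thermal change = 1.3×10⁻⁶×111×310 = 0.04473 mm and elastic change from P = 57000×310/(1625×147×10³) = 0.07397 mm; these oppose, so the net change is 0.0292 mm (segment shortens).

|ΔL| ≈ 0.0292 mm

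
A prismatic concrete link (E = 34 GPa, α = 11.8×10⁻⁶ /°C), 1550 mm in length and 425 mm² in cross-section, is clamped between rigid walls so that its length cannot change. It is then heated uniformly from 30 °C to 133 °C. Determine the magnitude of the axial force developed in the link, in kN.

The ends cannot move, so σ = EαΔT = 34×10³ × 11.8×10⁻⁶ × 103 = 41.32 MPa.
Then P = σA = 41.32 × 425 mm² = 17.56 kN, compressive.

P ≈ 17.6 kN (compressive)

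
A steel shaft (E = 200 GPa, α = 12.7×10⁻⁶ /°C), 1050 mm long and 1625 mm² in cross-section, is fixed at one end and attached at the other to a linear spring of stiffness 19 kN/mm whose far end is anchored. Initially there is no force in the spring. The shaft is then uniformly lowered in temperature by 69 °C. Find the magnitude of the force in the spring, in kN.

P ≈ 16.5 kN

The unrestrained thermal change is αΔT L = 12.7×10⁻⁶ × 69 × 1050 = 0.9201 mm.
Let P be the tensile force in the spring. The shaft extends elastically by PL/(AE) and the spring stretches by P/k; together these equal δ_free.
P [ L/(AE) + 1/k ] = δ_free → P [ 1050/(1625×200×10³) + 1/(19×10³) ] = 0.9201.
P = 0.9201 / 5.586×10⁻⁵ = 16470 N.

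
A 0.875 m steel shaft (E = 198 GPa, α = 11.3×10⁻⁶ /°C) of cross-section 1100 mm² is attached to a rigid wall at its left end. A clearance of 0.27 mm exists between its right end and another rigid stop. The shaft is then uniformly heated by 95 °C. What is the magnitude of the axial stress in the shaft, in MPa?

σ ≈ 151 MPa (compressive)

Free thermal elongation = αΔT L = 11.3×10⁻⁶ × 95 × 875 = 0.9393 mm.
After closing the 0.27 mm clearance, 0.9393 − 0.27 = 0.6693 mm of expansion remains to be suppressed by the wall.
Compatibility: PL/(AE) = 0.6693 mm, so σ = P/A = E × (0.6693/875) = 151.5 MPa.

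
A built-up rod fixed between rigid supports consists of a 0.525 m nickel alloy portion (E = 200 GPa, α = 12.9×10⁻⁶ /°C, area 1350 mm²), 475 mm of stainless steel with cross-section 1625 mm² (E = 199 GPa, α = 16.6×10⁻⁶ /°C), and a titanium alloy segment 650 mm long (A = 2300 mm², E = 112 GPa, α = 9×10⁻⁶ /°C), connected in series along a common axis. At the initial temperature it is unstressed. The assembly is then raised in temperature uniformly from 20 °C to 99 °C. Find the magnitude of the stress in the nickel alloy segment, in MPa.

Free thermal expansion of the whole bar: Σ αᵢΔT Lᵢ = 12.9×10⁻⁶×79×525 + 16.6×10⁻⁶×79×475 + 9×10⁻⁶×79×650 = 1.62 mm.
The walls prevent any net length change, so an axial force P (same in every segment) develops. Compatibility: P · Σ Lᵢ/(AᵢEᵢ) = δ_free.
The series flexibility is Σ Lᵢ/(AᵢEᵢ) = 525/(1350×200×10³) + 475/(1625×199×10³) + 650/(2300×112×10³) = 5.937×10⁻⁶ mm/N.
Hence P = δ_free / Σ(L/AE) = 1.62/5.937×10⁻⁶ = 272.9 kN (compressive).
σ_{nickel alloy} = P / A = 272900 / 1350 = 202.1 MPa.

σ ≈ 202 MPa (compressive)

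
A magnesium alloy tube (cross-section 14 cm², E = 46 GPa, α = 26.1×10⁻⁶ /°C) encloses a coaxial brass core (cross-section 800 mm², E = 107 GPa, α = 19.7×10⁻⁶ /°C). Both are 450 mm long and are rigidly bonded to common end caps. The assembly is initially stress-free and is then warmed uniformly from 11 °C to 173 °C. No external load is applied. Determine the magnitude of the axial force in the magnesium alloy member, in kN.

The magnesium alloy has the larger α, so on heating it would change length more than the brass if both were free. The rigid plates force a common final length, so the magnesium alloy is put into compression and the brass into tension, with equal and opposite forces P (no external load).
Setting the final lengths equal and cancelling L: (α₁ − α₂)ΔT = P/(A₁E₁) + P/(A₂E₂).
|α₁ − α₂|·ΔT = 6.4×10⁻⁶ × 162 = 0.001037.
1/(A₁E₁) + 1/(A₂E₂) = 1/(1400×46×10³) + 1/(800×107×10³) = 2.721×10⁻⁸ N⁻¹.
So P = 0.001037 / 2.721×10⁻⁸ = 38.1 kN.

P ≈ 38.1 kN (compressive in the magnesium alloy)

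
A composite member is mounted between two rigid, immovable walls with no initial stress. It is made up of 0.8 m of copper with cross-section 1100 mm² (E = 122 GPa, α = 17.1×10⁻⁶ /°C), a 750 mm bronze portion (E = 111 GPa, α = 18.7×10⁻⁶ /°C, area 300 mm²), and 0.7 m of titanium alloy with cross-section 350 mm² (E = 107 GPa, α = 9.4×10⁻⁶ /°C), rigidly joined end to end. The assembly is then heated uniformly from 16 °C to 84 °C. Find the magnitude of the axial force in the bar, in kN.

With the walls removed the bar would change length by δ_free = Σ αᵢΔT Lᵢ = 17.1×10⁻⁶×68×800 + 18.7×10⁻⁶×68×750 + 9.4×10⁻⁶×68×700 = 2.331 mm.
Since the ends are fixed, an axial force P builds up, equal in every segment, with P · Σ Lᵢ/(AᵢEᵢ) = δ_free.
The series flexibility is Σ Lᵢ/(AᵢEᵢ) = 800/(1100×122×10³) + 750/(300×111×10³) + 700/(350×107×10³) = 4.718×10⁻⁵ mm/N.
P = 2.331 / 4.718×10⁻⁵ = 49420 N = 49.42 kN, compressive.

P ≈ 49.4 kN (compressive)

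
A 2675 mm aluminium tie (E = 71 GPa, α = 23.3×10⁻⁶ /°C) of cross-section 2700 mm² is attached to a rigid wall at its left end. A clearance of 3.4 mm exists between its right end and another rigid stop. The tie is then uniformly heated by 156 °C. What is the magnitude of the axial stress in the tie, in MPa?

Free thermal elongation = αΔT L = 23.3×10⁻⁶ × 156 × 2675 = 9.723 mm.
After closing the 3.4 mm clearance, 9.723 − 3.4 = 6.323 mm of expansion remains to be suppressed by the wall.
That suppressed elongation corresponds to σ = E·Δ/L = 71×10³ × 6.323/2675 = 167.8 MPa.

σ ≈ 168 MPa (compressive)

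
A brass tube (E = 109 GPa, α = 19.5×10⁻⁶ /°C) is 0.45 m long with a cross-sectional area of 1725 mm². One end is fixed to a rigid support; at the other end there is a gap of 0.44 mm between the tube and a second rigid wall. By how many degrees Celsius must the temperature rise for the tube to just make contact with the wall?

ΔT ≈ 50.1 °C

Contact occurs when the free expansion equals the gap: αΔT L = 0.44 mm.
So ΔT = g/(αL) = 0.44/(19.5×10⁻⁶ × 450) = 50.14 °C.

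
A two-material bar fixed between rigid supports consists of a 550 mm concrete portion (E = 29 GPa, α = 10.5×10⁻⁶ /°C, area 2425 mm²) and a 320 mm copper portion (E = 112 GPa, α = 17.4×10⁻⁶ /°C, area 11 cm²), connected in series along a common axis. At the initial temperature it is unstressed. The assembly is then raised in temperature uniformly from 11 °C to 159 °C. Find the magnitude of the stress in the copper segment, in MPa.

σ ≈ 146 MPa (compressive)

Free thermal expansion of the whole bar: Σ αᵢΔT Lᵢ = 10.5×10⁻⁶×148×550 + 17.4×10⁻⁶×148×320 = 1.679 mm.
The rigid supports impose zero overall length change; the single axial force P common to all segments must satisfy P Σ Lᵢ/(AᵢEᵢ) = δ_free.
Σ Lᵢ/(AᵢEᵢ) = 550/(2425×29×10³) + 320/(1100×112×10³) = 1.042×10⁻⁵ mm/N.
So P = 1.679 / 1.042×10⁻⁵ = 161.1 kN, compressive.
σ_{copper} = P / A = 161100 / 1100 = 146.5 MPa.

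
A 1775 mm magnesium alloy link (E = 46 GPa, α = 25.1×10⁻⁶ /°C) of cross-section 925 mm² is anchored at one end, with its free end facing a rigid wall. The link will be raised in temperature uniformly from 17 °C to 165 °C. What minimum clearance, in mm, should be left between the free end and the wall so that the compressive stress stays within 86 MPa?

g ≈ 3.28 mm

Free expansion if unrestrained: δ_free = αΔT L = 25.1×10⁻⁶ × 148 × 1775 = 6.594 mm.
A stress of 86 MPa corresponds to the wall pushing the link back by σL/E = 86×1775/(46×10³) = 3.318 mm.
So the gap has to take up the difference, g_min = δ_free − σL/E = 6.594 − 3.318 = 3.275 mm.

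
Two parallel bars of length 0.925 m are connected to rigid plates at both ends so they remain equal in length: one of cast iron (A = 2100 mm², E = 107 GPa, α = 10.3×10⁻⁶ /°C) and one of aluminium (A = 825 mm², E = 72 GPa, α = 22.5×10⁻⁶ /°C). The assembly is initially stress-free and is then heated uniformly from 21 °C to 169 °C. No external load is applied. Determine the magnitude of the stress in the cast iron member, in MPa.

The aluminium has the larger α, so on heating it would change length more than the cast iron if both were free. The rigid plates force a common final length, so the aluminium is put into compression and the cast iron into tension, with equal and opposite forces P (no external load).
Compatibility of the two members (thermal + elastic change equal): (α₁ − α₂)ΔT = P·[1/(A₁E₁) + 1/(A₂E₂)].
|α₁ − α₂|·ΔT = 12.2×10⁻⁶ × 148 = 0.001806.
1/(A₁E₁) + 1/(A₂E₂) = 1/(2100×107×10³) + 1/(825×72×10³) = 2.129×10⁻⁸ N⁻¹.
P = 0.001806 / 2.129×10⁻⁸ = 84830 N = 84.83 kN.
σ_{cast iron} = P/A₁ = 84830/2100 = 40.39 MPa, tensile.

σ ≈ 40.4 MPa (tensile)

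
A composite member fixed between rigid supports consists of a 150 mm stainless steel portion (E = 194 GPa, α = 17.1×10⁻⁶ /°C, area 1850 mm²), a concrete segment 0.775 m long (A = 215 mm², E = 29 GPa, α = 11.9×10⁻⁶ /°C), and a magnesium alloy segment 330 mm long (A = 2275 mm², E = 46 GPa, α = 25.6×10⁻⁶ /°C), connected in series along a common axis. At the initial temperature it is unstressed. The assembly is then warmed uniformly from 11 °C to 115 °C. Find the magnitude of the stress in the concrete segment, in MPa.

σ ≈ 76.5 MPa (compressive)

Free thermal expansion of the whole bar: Σ αᵢΔT Lᵢ = 17.1×10⁻⁶×104×150 + 11.9×10⁻⁶×104×775 + 25.6×10⁻⁶×104×330 = 2.104 mm.
The walls prevent any net length change, so an axial force P (same in every segment) develops. Compatibility: P · Σ Lᵢ/(AᵢEᵢ) = δ_free.
The series flexibility is Σ Lᵢ/(AᵢEᵢ) = 150/(1850×194×10³) + 775/(215×29×10³) + 330/(2275×46×10³) = 0.0001279 mm/N.
Hence P = δ_free / Σ(L/AE) = 2.104/0.0001279 = 16.46 kN (compressive).
σ_{concrete} = P / A = 16460 / 215 = 76.55 MPa.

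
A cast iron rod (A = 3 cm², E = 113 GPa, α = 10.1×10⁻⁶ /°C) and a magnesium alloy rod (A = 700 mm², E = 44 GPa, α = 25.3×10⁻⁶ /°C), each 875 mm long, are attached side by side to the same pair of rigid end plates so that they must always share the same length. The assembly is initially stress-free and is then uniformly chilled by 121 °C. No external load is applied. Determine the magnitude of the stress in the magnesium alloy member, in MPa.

σ ≈ 42.4 MPa (tensile)

Equilibrium of a rigid end plate with no external load gives equal and opposite internal forces ±P in the two members. Since α_{magnesium alloy} > α_{cast iron}, cooling drives the magnesium alloy into tension and the cast iron into compression.
Equating the net (thermal + elastic) strains gives |α₁ − α₂|·ΔT = P·[1/(A₁E₁) + 1/(A₂E₂)].
|α₁ − α₂|·ΔT = 15.2×10⁻⁶ × 121 = 0.001839.
1/(A₁E₁) + 1/(A₂E₂) = 1/(300×113×10³) + 1/(700×44×10³) = 6.197×10⁻⁸ N⁻¹.
P = 0.001839 / 6.197×10⁻⁸ = 29680 N = 29.68 kN.
σ_{magnesium alloy} = P/A₂ = 29680/700 = 42.4 MPa, tensile.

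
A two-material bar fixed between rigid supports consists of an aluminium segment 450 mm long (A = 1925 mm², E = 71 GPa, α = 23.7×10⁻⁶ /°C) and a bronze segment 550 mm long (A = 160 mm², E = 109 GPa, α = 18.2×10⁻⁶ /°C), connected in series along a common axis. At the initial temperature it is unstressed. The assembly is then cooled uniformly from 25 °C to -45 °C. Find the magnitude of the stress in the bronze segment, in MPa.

Free thermal contraction of the whole bar: Σ αᵢΔT Lᵢ = 23.7×10⁻⁶×70×450 + 18.2×10⁻⁶×70×550 = 1.447 mm.
Since the ends are fixed, an axial force P builds up, equal in every segment, with P · Σ Lᵢ/(AᵢEᵢ) = δ_free.
The series flexibility is Σ Lᵢ/(AᵢEᵢ) = 450/(1925×71×10³) + 550/(160×109×10³) = 3.483×10⁻⁵ mm/N.
P = 1.447 / 3.483×10⁻⁵ = 41550 N = 41.55 kN, tensile.
σ_{bronze} = P / A = 41550 / 160 = 259.7 MPa.

σ ≈ 260 MPa (tensile)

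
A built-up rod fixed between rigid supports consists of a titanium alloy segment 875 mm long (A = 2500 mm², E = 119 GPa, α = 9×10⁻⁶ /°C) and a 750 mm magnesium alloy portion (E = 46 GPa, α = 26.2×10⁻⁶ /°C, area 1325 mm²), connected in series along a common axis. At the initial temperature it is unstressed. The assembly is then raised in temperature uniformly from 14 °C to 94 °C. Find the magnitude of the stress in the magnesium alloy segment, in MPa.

With the walls removed the bar would change length by δ_free = Σ αᵢΔT Lᵢ = 9×10⁻⁶×80×875 + 26.2×10⁻⁶×80×750 = 2.202 mm.
Since the ends are fixed, an axial force P builds up, equal in every segment, with P · Σ Lᵢ/(AᵢEᵢ) = δ_free.
Σ Lᵢ/(AᵢEᵢ) = 875/(2500×119×10³) + 750/(1325×46×10³) = 1.525×10⁻⁵ mm/N.
Hence P = δ_free / Σ(L/AE) = 2.202/1.525×10⁻⁵ = 144.4 kN (compressive).
σ_{magnesium alloy} = P / A = 144400 / 1325 = 109 MPa.

σ ≈ 109 MPa (compressive)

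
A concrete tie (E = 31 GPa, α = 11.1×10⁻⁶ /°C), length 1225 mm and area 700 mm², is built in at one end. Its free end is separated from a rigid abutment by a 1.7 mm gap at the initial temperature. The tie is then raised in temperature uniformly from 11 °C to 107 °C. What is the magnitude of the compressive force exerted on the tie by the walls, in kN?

If the wall were absent the tie would grow by αΔT L = 11.1×10⁻⁶ × 96 × 1225 = 1.305 mm.
This is smaller than the 1.7 mm clearance, so the tie expands freely without reaching the stop — the stress is zero.

P ≈ 0 kN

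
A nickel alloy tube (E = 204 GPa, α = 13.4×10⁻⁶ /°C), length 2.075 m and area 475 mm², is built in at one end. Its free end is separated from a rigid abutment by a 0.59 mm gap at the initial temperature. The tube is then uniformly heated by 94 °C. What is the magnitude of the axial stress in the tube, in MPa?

If the wall were absent the tube would grow by αΔT L = 13.4×10⁻⁶ × 94 × 2075 = 2.614 mm.
After closing the 0.59 mm clearance, 2.614 − 0.59 = 2.024 mm of expansion remains to be suppressed by the wall.
Compatibility: PL/(AE) = 2.024 mm, so σ = P/A = E × (2.024/2075) = 199 MPa.

σ ≈ 199 MPa (compressive)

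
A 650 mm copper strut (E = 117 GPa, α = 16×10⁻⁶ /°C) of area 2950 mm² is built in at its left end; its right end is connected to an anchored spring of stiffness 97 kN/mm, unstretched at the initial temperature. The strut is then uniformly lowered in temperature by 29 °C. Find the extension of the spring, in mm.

δ ≈ 0.255 mm

Free thermal contraction: δ_free = αΔT L = 16×10⁻⁶ × 29 × 650 = 0.3016 mm.
Let P be the tensile force in the spring. The strut extends elastically by PL/(AE) and the spring stretches by P/k; together these equal δ_free.
So P = δ_free / [L/(AE) + 1/k] = 0.3016 / [ 650/(2950×117×10³) + 1/(97×10³) ].
P = 0.3016 / 1.219×10⁻⁵ = 24740 N.
Spring extension = P/k = 24740/(97×10³) = 0.255 mm.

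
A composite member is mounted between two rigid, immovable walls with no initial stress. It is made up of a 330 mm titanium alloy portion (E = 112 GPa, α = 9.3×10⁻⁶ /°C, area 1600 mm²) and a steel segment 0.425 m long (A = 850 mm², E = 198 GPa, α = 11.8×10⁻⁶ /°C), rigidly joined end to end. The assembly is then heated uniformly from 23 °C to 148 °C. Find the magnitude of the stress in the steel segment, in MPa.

Free thermal expansion of the whole bar: Σ αᵢΔT Lᵢ = 9.3×10⁻⁶×125×330 + 11.8×10⁻⁶×125×425 = 1.01 mm.
Since the ends are fixed, an axial force P builds up, equal in every segment, with P · Σ Lᵢ/(AᵢEᵢ) = δ_free.
The series flexibility is Σ Lᵢ/(AᵢEᵢ) = 330/(1600×112×10³) + 425/(850×198×10³) = 4.367×10⁻⁶ mm/N.
So P = 1.01 / 4.367×10⁻⁶ = 231.4 kN, compressive.
σ_{steel} = P / A = 231400 / 850 = 272.2 MPa.

σ ≈ 272 MPa (compressive)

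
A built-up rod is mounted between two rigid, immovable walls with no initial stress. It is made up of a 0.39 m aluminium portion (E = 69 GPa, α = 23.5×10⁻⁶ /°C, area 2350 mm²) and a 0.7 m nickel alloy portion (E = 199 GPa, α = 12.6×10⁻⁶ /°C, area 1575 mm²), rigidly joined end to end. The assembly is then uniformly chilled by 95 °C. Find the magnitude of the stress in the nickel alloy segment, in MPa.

With the walls removed the bar would change length by δ_free = Σ αᵢΔT Lᵢ = 23.5×10⁻⁶×95×390 + 12.6×10⁻⁶×95×700 = 1.709 mm.
The walls prevent any net length change, so an axial force P (same in every segment) develops. Compatibility: P · Σ Lᵢ/(AᵢEᵢ) = δ_free.
Σ Lᵢ/(AᵢEᵢ) = 390/(2350×69×10³) + 700/(1575×199×10³) = 4.639×10⁻⁶ mm/N.
P = 1.709 / 4.639×10⁻⁶ = 368300 N = 368.3 kN, tensile.
σ_{nickel alloy} = P / A = 368300 / 1575 = 233.9 MPa.

σ ≈ 234 MPa (tensile)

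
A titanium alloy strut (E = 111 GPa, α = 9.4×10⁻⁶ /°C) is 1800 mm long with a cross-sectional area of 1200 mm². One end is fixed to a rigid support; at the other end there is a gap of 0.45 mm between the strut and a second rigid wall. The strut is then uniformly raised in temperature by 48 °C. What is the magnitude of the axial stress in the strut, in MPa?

Unrestrained expansion: δ_free = αΔT L = 9.4×10⁻⁶ × 48 × 1800 = 0.8122 mm.
After closing the 0.45 mm clearance, 0.8122 − 0.45 = 0.3622 mm of expansion remains to be suppressed by the wall.
That suppressed elongation corresponds to σ = E·Δ/L = 111×10³ × 0.3622/1800 = 22.33 MPa.

σ ≈ 22.3 MPa (compressive)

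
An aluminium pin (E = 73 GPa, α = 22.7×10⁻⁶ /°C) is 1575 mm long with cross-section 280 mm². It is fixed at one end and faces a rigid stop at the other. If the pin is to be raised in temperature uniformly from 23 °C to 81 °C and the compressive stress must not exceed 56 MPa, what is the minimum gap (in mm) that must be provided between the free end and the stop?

Free expansion if unrestrained: δ_free = αΔT L = 22.7×10⁻⁶ × 58 × 1575 = 2.074 mm.
A stress of 56 MPa corresponds to the wall pushing the pin back by σL/E = 56×1575/(73×10³) = 1.208 mm.
So the gap has to take up the difference, g_min = δ_free − σL/E = 2.074 − 1.208 = 0.8654 mm.

g ≈ 0.865 mm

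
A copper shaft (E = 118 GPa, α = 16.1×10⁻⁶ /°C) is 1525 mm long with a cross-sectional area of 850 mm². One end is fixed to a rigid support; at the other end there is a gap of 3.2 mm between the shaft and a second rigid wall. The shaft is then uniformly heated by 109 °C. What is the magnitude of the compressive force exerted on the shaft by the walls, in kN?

Unrestrained expansion: δ_free = αΔT L = 16.1×10⁻⁶ × 109 × 1525 = 2.676 mm.
Since δ_free = 2.68 mm is less than the 3.2 mm gap, the shaft never touches the wall. No axial force develops.

P ≈ 0 kN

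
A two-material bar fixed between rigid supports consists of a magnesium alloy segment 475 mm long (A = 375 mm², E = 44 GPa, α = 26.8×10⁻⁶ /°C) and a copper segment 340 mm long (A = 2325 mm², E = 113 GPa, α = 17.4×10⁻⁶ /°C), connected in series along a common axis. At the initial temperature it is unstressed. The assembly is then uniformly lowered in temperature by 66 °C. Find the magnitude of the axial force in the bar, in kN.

If the supports were absent, the total length change would be Σ αᵢΔT Lᵢ = 26.8×10⁻⁶×66×475 + 17.4×10⁻⁶×66×340 = 1.231 mm.
Since the ends are fixed, an axial force P builds up, equal in every segment, with P · Σ Lᵢ/(AᵢEᵢ) = δ_free.
Σ Lᵢ/(AᵢEᵢ) = 475/(375×44×10³) + 340/(2325×113×10³) = 3.008×10⁻⁵ mm/N.
Hence P = δ_free / Σ(L/AE) = 1.231/3.008×10⁻⁵ = 40.91 kN (tensile).

P ≈ 40.9 kN (tensile)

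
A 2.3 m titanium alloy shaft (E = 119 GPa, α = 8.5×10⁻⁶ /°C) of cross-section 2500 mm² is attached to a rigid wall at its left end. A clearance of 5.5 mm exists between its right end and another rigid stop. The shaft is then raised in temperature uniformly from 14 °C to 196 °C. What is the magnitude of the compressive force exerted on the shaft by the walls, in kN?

Unrestrained expansion: δ_free = αΔT L = 8.5×10⁻⁶ × 182 × 2300 = 3.558 mm.
This is smaller than the 5.5 mm clearance, so the shaft expands freely without reaching the stop — the stress is zero.

P ≈ 0 kN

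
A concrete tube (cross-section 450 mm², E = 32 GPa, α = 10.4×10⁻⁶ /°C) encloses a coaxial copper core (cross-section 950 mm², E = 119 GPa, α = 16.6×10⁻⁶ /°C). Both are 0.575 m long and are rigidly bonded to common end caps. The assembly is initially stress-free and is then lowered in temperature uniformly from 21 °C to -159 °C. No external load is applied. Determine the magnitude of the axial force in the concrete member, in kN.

The copper has the larger α, so on cooling it would change length more than the concrete if both were free. The rigid plates force a common final length, so the copper is put into tension and the concrete into compression, with equal and opposite forces P (no external load).
Equating the net (thermal + elastic) strains gives |α₁ − α₂|·ΔT = P·[1/(A₁E₁) + 1/(A₂E₂)].
|α₁ − α₂|·ΔT = 6.2×10⁻⁶ × 180 = 0.001116.
1/(A₁E₁) + 1/(A₂E₂) = 1/(450×32×10³) + 1/(950×119×10³) = 7.829×10⁻⁸ N⁻¹.
P = 0.001116 / 7.829×10⁻⁸ = 14250 N = 14.25 kN.

P ≈ 14.3 kN (compressive in the concrete)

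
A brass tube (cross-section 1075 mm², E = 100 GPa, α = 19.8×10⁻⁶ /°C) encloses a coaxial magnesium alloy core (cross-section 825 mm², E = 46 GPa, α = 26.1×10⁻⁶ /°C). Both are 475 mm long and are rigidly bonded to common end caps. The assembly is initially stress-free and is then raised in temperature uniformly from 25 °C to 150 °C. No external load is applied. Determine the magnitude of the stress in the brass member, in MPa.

Equilibrium of a rigid end plate with no external load gives equal and opposite internal forces ±P in the two members. Since α_{magnesium alloy} > α_{brass}, heating drives the magnesium alloy into compression and the brass into tension.
Equating the net (thermal + elastic) strains gives |α₁ − α₂|·ΔT = P·[1/(A₁E₁) + 1/(A₂E₂)].
|α₁ − α₂|·ΔT = 6.3×10⁻⁶ × 125 = 0.0007875.
1/(A₁E₁) + 1/(A₂E₂) = 1/(1075×100×10³) + 1/(825×46×10³) = 3.565×10⁻⁸ N⁻¹.
So P = 0.0007875 / 3.565×10⁻⁸ = 22.09 kN.
σ_{brass} = P/A₁ = 22090/1075 = 20.55 MPa, tensile.

σ ≈ 20.5 MPa (tensile)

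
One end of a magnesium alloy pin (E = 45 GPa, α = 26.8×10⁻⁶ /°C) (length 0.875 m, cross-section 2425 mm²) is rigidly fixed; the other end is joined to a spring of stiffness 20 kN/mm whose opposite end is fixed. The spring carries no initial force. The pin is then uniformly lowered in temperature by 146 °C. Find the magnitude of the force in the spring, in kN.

The unrestrained thermal change is αΔT L = 26.8×10⁻⁶ × 146 × 875 = 3.424 mm.
Let P be the tensile force in the spring. The pin extends elastically by PL/(AE) and the spring stretches by P/k; together these equal δ_free.
So P = δ_free / [L/(AE) + 1/k] = 3.424 / [ 875/(2425×45×10³) + 1/(20×10³) ].
P = 3.424 / 5.802×10⁻⁵ = 59010 N.

P ≈ 59 kN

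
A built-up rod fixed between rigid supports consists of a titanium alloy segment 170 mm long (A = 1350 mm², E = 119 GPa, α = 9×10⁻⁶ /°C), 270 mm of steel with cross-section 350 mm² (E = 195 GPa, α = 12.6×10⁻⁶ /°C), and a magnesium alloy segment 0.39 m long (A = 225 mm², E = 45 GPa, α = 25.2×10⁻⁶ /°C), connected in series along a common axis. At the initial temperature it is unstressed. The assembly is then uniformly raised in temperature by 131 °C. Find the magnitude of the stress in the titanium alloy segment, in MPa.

σ ≈ 32.9 MPa (compressive)

If the supports were absent, the total length change would be Σ αᵢΔT Lᵢ = 9×10⁻⁶×131×170 + 12.6×10⁻⁶×131×270 + 25.2×10⁻⁶×131×390 = 1.934 mm.
The walls prevent any net length change, so an axial force P (same in every segment) develops. Compatibility: P · Σ Lᵢ/(AᵢEᵢ) = δ_free.
The series flexibility is Σ Lᵢ/(AᵢEᵢ) = 170/(1350×119×10³) + 270/(350×195×10³) + 390/(225×45×10³) = 4.353×10⁻⁵ mm/N.
So P = 1.934 / 4.353×10⁻⁵ = 44.42 kN, compressive.
σ_{titanium alloy} = P / A = 44420 / 1350 = 32.9 MPa.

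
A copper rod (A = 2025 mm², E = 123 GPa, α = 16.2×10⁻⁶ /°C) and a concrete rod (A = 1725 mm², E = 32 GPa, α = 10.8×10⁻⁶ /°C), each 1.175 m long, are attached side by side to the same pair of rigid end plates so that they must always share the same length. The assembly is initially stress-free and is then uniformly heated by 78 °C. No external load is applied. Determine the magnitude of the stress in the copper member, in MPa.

Equilibrium of a rigid end plate with no external load gives equal and opposite internal forces ±P in the two members. Since α_{copper} > α_{concrete}, heating drives the copper into compression and the concrete into tension.
Equating the net (thermal + elastic) strains gives |α₁ − α₂|·ΔT = P·[1/(A₁E₁) + 1/(A₂E₂)].
|α₁ − α₂|·ΔT = 5.4×10⁻⁶ × 78 = 0.0004212.
1/(A₁E₁) + 1/(A₂E₂) = 1/(2025×123×10³) + 1/(1725×32×10³) = 2.213×10⁻⁸ N⁻¹.
P = 0.0004212 / 2.213×10⁻⁸ = 19030 N = 19.03 kN.
σ_{copper} = P/A₁ = 19030/2025 = 9.399 MPa, compressive.

σ ≈ 9.4 MPa (compressive)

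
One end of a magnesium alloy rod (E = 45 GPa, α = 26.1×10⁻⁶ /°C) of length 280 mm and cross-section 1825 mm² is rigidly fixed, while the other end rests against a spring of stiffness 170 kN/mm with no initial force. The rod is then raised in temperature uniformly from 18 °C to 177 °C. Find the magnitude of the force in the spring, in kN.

The unrestrained thermal change is αΔT L = 26.1×10⁻⁶ × 159 × 280 = 1.162 mm.
With a force P in the spring, the elastic change of the rod is PL/(AE) and that of the spring is P/k; compatibility requires their sum to equal δ_free.
So P = δ_free / [L/(AE) + 1/k] = 1.162 / [ 280/(1825×45×10³) + 1/(170×10³) ].
P = 1.162 / 9.292×10⁻⁶ = 125100 N.

P ≈ 125 kN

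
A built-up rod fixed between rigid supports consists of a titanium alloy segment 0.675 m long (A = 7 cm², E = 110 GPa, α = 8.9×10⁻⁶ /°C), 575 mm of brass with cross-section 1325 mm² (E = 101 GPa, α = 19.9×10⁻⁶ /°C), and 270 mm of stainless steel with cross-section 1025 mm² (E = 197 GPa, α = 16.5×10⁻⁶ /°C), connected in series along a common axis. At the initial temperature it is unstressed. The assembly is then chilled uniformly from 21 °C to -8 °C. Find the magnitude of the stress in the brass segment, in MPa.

With the walls removed the bar would change length by δ_free = Σ αᵢΔT Lᵢ = 8.9×10⁻⁶×29×675 + 19.9×10⁻⁶×29×575 + 16.5×10⁻⁶×29×270 = 0.6352 mm.
The walls prevent any net length change, so an axial force P (same in every segment) develops. Compatibility: P · Σ Lᵢ/(AᵢEᵢ) = δ_free.
Σ Lᵢ/(AᵢEᵢ) = 675/(700×110×10³) + 575/(1325×101×10³) + 270/(1025×197×10³) = 1.44×10⁻⁵ mm/N.
P = 0.6352 / 1.44×10⁻⁵ = 44110 N = 44.11 kN, tensile.
σ_{brass} = P / A = 44110 / 1325 = 33.29 MPa.

σ ≈ 33.3 MPa (tensile)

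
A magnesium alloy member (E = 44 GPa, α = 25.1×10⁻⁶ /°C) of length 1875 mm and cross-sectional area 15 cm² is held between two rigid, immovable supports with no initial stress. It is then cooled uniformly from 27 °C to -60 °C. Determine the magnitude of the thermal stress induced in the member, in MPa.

Because both ends are immovable the net strain is zero, and the suppressed thermal strain is αΔT = 25.1×10⁻⁶ × 87 = 2183.7×10⁻⁶.
The stress required to suppress this strain is σ = Eε = 44×10³ × 2183.7×10⁻⁶ = 96.08 MPa, tensile since the member is trying to contract.

σ ≈ 96.1 MPa (tensile)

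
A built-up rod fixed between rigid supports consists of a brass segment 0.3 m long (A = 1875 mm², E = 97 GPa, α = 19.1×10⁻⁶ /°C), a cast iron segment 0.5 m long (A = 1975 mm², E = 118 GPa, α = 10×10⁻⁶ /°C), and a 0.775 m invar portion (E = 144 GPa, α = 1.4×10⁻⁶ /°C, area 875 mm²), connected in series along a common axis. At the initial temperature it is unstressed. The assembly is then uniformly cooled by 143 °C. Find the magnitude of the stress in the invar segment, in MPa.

With the walls removed the bar would change length by δ_free = Σ αᵢΔT Lᵢ = 19.1×10⁻⁶×143×300 + 10×10⁻⁶×143×500 + 1.4×10⁻⁶×143×775 = 1.69 mm.
The walls prevent any net length change, so an axial force P (same in every segment) develops. Compatibility: P · Σ Lᵢ/(AᵢEᵢ) = δ_free.
The series flexibility is Σ Lᵢ/(AᵢEᵢ) = 300/(1875×97×10³) + 500/(1975×118×10³) + 775/(875×144×10³) = 9.946×10⁻⁶ mm/N.
Hence P = δ_free / Σ(L/AE) = 1.69/9.946×10⁻⁶ = 169.9 kN (tensile).
σ_{invar} = P / A = 169900 / 875 = 194.1 MPa.

σ ≈ 194 MPa (tensile)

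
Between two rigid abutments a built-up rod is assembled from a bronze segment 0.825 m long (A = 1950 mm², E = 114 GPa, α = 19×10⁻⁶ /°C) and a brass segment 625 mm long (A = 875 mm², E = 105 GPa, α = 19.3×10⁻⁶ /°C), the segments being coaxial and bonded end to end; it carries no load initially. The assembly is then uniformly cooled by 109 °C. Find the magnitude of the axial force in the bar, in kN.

With the walls removed the bar would change length by δ_free = Σ αᵢΔT Lᵢ = 19×10⁻⁶×109×825 + 19.3×10⁻⁶×109×625 = 3.023 mm.
The walls prevent any net length change, so an axial force P (same in every segment) develops. Compatibility: P · Σ Lᵢ/(AᵢEᵢ) = δ_free.
The series flexibility is Σ Lᵢ/(AᵢEᵢ) = 825/(1950×114×10³) + 625/(875×105×10³) = 1.051×10⁻⁵ mm/N.
So P = 3.023 / 1.051×10⁻⁵ = 287.6 kN, tensile.

P ≈ 288 kN (tensile)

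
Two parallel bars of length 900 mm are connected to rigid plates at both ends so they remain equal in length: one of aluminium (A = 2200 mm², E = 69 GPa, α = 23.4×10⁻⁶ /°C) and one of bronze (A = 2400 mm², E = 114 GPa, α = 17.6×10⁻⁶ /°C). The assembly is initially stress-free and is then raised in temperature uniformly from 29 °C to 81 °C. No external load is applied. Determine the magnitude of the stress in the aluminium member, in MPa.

σ ≈ 13.4 MPa (compressive)

Both members must finish at the same length. With the larger α, the aluminium tends to over-expand; the plates restrain it, putting the aluminium in compression and the bronze in tension. With no external load the two internal forces are equal and opposite, magnitude P.
Setting the final lengths equal and cancelling L: (α₁ − α₂)ΔT = P/(A₁E₁) + P/(A₂E₂).
|α₁ − α₂|·ΔT = 5.8×10⁻⁶ × 52 = 0.0003016.
1/(A₁E₁) + 1/(A₂E₂) = 1/(2200×69×10³) + 1/(2400×114×10³) = 1.024×10⁻⁸ N⁻¹.
P = 0.0003016 / 1.024×10⁻⁸ = 29450 N = 29.45 kN.
σ_{aluminium} = P/A₁ = 29450/2200 = 13.38 MPa, compressive.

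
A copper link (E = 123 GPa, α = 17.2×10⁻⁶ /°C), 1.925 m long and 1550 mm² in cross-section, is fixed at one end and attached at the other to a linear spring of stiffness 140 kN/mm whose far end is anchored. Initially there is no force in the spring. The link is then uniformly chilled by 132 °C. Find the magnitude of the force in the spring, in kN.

The unrestrained thermal change is αΔT L = 17.2×10⁻⁶ × 132 × 1925 = 4.371 mm.
With a force P in the spring, the elastic change of the link is PL/(AE) and that of the spring is P/k; compatibility requires their sum to equal δ_free.
P [ L/(AE) + 1/k ] = δ_free → P [ 1925/(1550×123×10³) + 1/(140×10³) ] = 4.371.
P = 4.371 / 1.724×10⁻⁵ = 253500 N.

P ≈ 254 kN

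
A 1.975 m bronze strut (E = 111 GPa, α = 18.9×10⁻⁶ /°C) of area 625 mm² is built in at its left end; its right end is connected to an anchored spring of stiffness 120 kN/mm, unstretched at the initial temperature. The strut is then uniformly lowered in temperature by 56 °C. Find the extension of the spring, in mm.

The unrestrained thermal change is αΔT L = 18.9×10⁻⁶ × 56 × 1975 = 2.09 mm.
With a force P in the spring, the elastic change of the strut is PL/(AE) and that of the spring is P/k; compatibility requires their sum to equal δ_free.
So P = δ_free / [L/(AE) + 1/k] = 2.09 / [ 1975/(625×111×10³) + 1/(120×10³) ].
P = 2.09 / 3.68×10⁻⁵ = 56800 N.
Spring extension = P/k = 56800/(120×10³) = 0.4733 mm.

δ ≈ 0.473 mm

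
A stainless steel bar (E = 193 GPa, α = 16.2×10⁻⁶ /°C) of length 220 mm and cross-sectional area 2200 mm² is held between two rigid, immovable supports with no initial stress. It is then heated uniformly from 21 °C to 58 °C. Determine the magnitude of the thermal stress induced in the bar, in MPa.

σ ≈ 116 MPa (compressive)

With length fixed, the mechanical strain must cancel the thermal strain αΔT = 16.2×10⁻⁶ × 37 = 599.4×10⁻⁶.
σ = EαΔT = 193×10³ × 16.2×10⁻⁶ × 37 = 115.7 MPa (compressive; the bar is trying to expand).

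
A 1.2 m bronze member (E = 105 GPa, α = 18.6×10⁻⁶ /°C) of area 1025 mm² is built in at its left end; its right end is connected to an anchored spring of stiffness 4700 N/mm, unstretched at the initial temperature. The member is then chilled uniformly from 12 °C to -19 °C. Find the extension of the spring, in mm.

δ ≈ 0.657 mm

The unrestrained thermal change is αΔT L = 18.6×10⁻⁶ × 31 × 1200 = 0.6919 mm.
With a force P in the spring, the elastic change of the member is PL/(AE) and that of the spring is P/k; compatibility requires their sum to equal δ_free.
P [ L/(AE) + 1/k ] = δ_free → P [ 1200/(1025×105×10³) + 1/(4700) ] = 0.6919.
P = 0.6919 / 0.0002239 = 3090 N.
Spring extension = P/k = 3090/(4700) = 0.6575 mm.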